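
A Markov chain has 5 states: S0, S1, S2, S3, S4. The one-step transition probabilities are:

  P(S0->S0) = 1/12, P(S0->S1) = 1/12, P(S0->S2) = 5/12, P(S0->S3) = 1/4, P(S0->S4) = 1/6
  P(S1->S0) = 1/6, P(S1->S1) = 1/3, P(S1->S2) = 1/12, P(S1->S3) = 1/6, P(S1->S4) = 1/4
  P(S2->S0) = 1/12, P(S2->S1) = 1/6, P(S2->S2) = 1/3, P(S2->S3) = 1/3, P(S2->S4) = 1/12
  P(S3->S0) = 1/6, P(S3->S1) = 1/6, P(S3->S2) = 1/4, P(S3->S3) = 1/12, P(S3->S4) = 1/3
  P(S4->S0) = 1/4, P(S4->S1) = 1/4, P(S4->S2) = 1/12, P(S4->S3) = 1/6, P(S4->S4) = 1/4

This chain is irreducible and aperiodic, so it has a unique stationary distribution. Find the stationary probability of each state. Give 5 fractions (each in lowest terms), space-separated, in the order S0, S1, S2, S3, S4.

The stationary distribution satisfies pi = pi * P, i.e.:
  pi_S0 = 1/12*pi_S0 + 1/6*pi_S1 + 1/12*pi_S2 + 1/6*pi_S3 + 1/4*pi_S4
  pi_S1 = 1/12*pi_S0 + 1/3*pi_S1 + 1/6*pi_S2 + 1/6*pi_S3 + 1/4*pi_S4
  pi_S2 = 5/12*pi_S0 + 1/12*pi_S1 + 1/3*pi_S2 + 1/4*pi_S3 + 1/12*pi_S4
  pi_S3 = 1/4*pi_S0 + 1/6*pi_S1 + 1/3*pi_S2 + 1/12*pi_S3 + 1/6*pi_S4
  pi_S4 = 1/6*pi_S0 + 1/4*pi_S1 + 1/12*pi_S2 + 1/3*pi_S3 + 1/4*pi_S4
with normalization: pi_S0 + pi_S1 + pi_S2 + pi_S3 + pi_S4 = 1.

Using the first 4 balance equations plus normalization, the linear system A*pi = b is:
  [-11/12, 1/6, 1/12, 1/6, 1/4] . pi = 0
  [1/12, -2/3, 1/6, 1/6, 1/4] . pi = 0
  [5/12, 1/12, -2/3, 1/4, 1/12] . pi = 0
  [1/4, 1/6, 1/3, -11/12, 1/6] . pi = 0
  [1, 1, 1, 1, 1] . pi = 1

Solving yields:
  pi_S0 = 2833/18480
  pi_S1 = 1271/6160
  pi_S2 = 689/3080
  pi_S3 = 3697/18480
  pi_S4 = 4003/18480

Verification (pi * P):
  2833/18480*1/12 + 1271/6160*1/6 + 689/3080*1/12 + 3697/18480*1/6 + 4003/18480*1/4 = 2833/18480 = pi_S0  (ok)
  2833/18480*1/12 + 1271/6160*1/3 + 689/3080*1/6 + 3697/18480*1/6 + 4003/18480*1/4 = 1271/6160 = pi_S1  (ok)
  2833/18480*5/12 + 1271/6160*1/12 + 689/3080*1/3 + 3697/18480*1/4 + 4003/18480*1/12 = 689/3080 = pi_S2  (ok)
  2833/18480*1/4 + 1271/6160*1/6 + 689/3080*1/3 + 3697/18480*1/12 + 4003/18480*1/6 = 3697/18480 = pi_S3  (ok)
  2833/18480*1/6 + 1271/6160*1/4 + 689/3080*1/12 + 3697/18480*1/3 + 4003/18480*1/4 = 4003/18480 = pi_S4  (ok)

Answer: 2833/18480 1271/6160 689/3080 3697/18480 4003/18480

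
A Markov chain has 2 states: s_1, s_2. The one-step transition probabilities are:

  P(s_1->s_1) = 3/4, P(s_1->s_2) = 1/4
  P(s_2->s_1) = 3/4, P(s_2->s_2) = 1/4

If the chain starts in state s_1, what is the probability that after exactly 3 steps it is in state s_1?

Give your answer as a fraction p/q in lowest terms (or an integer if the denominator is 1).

Computing P^3 by repeated multiplication:
P^1 =
  s_1: [3/4, 1/4]
  s_2: [3/4, 1/4]
P^2 =
  s_1: [3/4, 1/4]
  s_2: [3/4, 1/4]
P^3 =
  s_1: [3/4, 1/4]
  s_2: [3/4, 1/4]

(P^3)[s_1 -> s_1] = 3/4

Answer: 3/4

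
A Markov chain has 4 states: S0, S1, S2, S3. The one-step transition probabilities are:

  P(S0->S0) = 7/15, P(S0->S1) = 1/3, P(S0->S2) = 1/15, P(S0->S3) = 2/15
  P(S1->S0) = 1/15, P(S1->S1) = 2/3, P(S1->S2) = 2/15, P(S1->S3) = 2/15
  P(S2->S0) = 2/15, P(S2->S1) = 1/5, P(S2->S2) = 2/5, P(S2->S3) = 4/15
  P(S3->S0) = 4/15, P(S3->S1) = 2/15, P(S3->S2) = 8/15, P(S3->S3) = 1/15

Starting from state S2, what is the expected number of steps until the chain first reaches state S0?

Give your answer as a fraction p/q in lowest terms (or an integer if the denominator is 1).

Let h_i = expected steps to first reach S0 from state i.
Boundary: h_S0 = 0.
First-step equations for the other states:
  h_S1 = 1 + 1/15*h_S0 + 2/3*h_S1 + 2/15*h_S2 + 2/15*h_S3
  h_S2 = 1 + 2/15*h_S0 + 1/5*h_S1 + 2/5*h_S2 + 4/15*h_S3
  h_S3 = 1 + 4/15*h_S0 + 2/15*h_S1 + 8/15*h_S2 + 1/15*h_S3

Substituting h_S0 = 0 and rearranging gives the linear system (I - Q) h = 1:
  [1/3, -2/15, -2/15] . (h_S1, h_S2, h_S3) = 1
  [-1/5, 3/5, -4/15] . (h_S1, h_S2, h_S3) = 1
  [-2/15, -8/15, 14/15] . (h_S1, h_S2, h_S3) = 1

Solving yields:
  h_S1 = 1230/143
  h_S2 = 1065/143
  h_S3 = 1875/286

Starting state is S2, so the expected hitting time is h_S2 = 1065/143.

Answer: 1065/143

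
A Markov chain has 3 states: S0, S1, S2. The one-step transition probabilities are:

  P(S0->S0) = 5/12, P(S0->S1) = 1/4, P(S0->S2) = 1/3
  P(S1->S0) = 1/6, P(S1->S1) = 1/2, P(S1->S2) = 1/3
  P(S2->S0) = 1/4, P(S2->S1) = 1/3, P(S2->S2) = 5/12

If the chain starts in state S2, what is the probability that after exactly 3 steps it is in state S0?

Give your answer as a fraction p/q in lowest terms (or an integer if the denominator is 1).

Computing P^3 by repeated multiplication:
P^1 =
  S0: [5/12, 1/4, 1/3]
  S1: [1/6, 1/2, 1/3]
  S2: [1/4, 1/3, 5/12]
P^2 =
  S0: [43/144, 49/144, 13/36]
  S1: [17/72, 29/72, 13/36]
  S2: [19/72, 53/144, 53/144]
P^3 =
  S0: [469/1728, 631/1728, 157/432]
  S1: [221/864, 329/864, 157/432]
  S2: [455/1728, 161/432, 629/1728]

(P^3)[S2 -> S0] = 455/1728

Answer: 455/1728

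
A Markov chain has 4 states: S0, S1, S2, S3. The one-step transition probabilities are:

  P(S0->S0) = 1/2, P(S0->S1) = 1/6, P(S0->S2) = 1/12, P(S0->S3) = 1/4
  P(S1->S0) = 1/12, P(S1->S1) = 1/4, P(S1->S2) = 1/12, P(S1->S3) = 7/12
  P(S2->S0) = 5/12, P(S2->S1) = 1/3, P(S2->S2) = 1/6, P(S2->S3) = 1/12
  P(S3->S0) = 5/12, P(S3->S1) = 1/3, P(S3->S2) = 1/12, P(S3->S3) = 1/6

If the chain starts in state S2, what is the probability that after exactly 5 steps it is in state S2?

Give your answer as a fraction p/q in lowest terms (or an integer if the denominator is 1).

Computing P^5 by repeated multiplication:
P^1 =
  S0: [1/2, 1/6, 1/12, 1/4]
  S1: [1/12, 1/4, 1/12, 7/12]
  S2: [5/12, 1/3, 1/6, 1/12]
  S3: [5/12, 1/3, 1/12, 1/6]
P^2 =
  S0: [29/72, 17/72, 13/144, 13/48]
  S1: [49/144, 43/144, 13/144, 13/48]
  S2: [49/144, 17/72, 7/72, 47/144]
  S3: [49/144, 17/72, 13/144, 1/3]
P^3 =
  S0: [107/288, 71/288, 157/1728, 503/1728]
  S1: [199/576, 145/576, 157/1728, 539/1728]
  S2: [211/576, 37/144, 79/864, 493/1728]
  S3: [211/576, 37/144, 157/1728, 247/864]
P^4 =
  S0: [421/1152, 289/1152, 1885/20736, 6071/20736]
  S1: [833/2304, 587/2304, 1885/20736, 6071/20736]
  S2: [833/2304, 289/1152, 943/10368, 6151/20736]
  S3: [833/2304, 289/1152, 1885/20736, 769/2592]
P^5 =
  S0: [1675/4608, 1159/4608, 22621/248832, 73175/248832]
  S1: [3335/9216, 2321/9216, 22621/248832, 73499/248832]
  S2: [3347/9216, 581/2304, 11311/124416, 73093/248832]
  S3: [3347/9216, 581/2304, 22621/248832, 36547/124416]

(P^5)[S2 -> S2] = 11311/124416

Answer: 11311/124416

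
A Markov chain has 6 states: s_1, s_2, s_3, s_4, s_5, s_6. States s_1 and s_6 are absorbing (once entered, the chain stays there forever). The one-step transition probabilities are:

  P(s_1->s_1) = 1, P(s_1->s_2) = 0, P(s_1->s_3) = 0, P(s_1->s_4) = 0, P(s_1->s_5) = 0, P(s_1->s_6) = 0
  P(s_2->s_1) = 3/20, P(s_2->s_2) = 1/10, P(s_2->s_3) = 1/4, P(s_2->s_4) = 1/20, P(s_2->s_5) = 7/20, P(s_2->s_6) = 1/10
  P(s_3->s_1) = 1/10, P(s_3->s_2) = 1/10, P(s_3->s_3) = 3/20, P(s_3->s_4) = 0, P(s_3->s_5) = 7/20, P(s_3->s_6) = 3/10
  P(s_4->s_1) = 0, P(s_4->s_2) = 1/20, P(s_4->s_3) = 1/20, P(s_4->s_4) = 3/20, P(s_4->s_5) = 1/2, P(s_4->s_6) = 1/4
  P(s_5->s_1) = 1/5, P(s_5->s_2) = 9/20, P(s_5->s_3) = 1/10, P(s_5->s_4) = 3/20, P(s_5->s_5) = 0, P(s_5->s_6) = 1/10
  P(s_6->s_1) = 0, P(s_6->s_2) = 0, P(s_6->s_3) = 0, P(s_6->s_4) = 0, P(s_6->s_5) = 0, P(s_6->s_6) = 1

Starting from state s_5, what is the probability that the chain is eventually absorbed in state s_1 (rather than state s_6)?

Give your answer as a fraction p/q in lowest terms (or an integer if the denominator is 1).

Answer: 4448/8651

Derivation:
Let a_i = P(absorbed in s_1 | start in state i).
Boundary conditions: a_s_1 = 1, a_s_6 = 0.
For each transient state i, a_i = sum_j P(i->j) * a_j:
  a_s_2 = 3/20*a_s_1 + 1/10*a_s_2 + 1/4*a_s_3 + 1/20*a_s_4 + 7/20*a_s_5 + 1/10*a_s_6
  a_s_3 = 1/10*a_s_1 + 1/10*a_s_2 + 3/20*a_s_3 + 0*a_s_4 + 7/20*a_s_5 + 3/10*a_s_6
  a_s_4 = 0*a_s_1 + 1/20*a_s_2 + 1/20*a_s_3 + 3/20*a_s_4 + 1/2*a_s_5 + 1/4*a_s_6
  a_s_5 = 1/5*a_s_1 + 9/20*a_s_2 + 1/10*a_s_3 + 3/20*a_s_4 + 0*a_s_5 + 1/10*a_s_6

Substituting a_s_1 = 1 and a_s_6 = 0, rearrange to (I - Q) a = r where r[i] = P(i -> s_1):
  [9/10, -1/4, -1/20, -7/20] . (a_s_2, a_s_3, a_s_4, a_s_5) = 3/20
  [-1/10, 17/20, 0, -7/20] . (a_s_2, a_s_3, a_s_4, a_s_5) = 1/10
  [-1/20, -1/20, 17/20, -1/2] . (a_s_2, a_s_3, a_s_4, a_s_5) = 0
  [-9/20, -1/10, -3/20, 1] . (a_s_2, a_s_3, a_s_4, a_s_5) = 1/5

Solving yields:
  a_s_2 = 4273/8651
  a_s_3 = 3352/8651
  a_s_4 = 3065/8651
  a_s_5 = 4448/8651

Starting state is s_5, so the absorption probability is a_s_5 = 4448/8651.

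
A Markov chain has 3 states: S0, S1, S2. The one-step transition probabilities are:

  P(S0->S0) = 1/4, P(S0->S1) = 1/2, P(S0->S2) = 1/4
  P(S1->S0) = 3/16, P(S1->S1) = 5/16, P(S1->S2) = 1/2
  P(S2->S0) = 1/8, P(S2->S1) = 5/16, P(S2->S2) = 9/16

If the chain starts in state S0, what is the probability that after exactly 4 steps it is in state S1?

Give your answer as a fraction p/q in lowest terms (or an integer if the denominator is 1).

Answer: 5645/16384

Derivation:
Computing P^4 by repeated multiplication:
P^1 =
  S0: [1/4, 1/2, 1/4]
  S1: [3/16, 5/16, 1/2]
  S2: [1/8, 5/16, 9/16]
P^2 =
  S0: [3/16, 23/64, 29/64]
  S1: [43/256, 89/256, 31/64]
  S2: [41/256, 43/128, 129/256]
P^3 =
  S0: [175/1024, 89/256, 493/1024]
  S1: [687/4096, 1409/4096, 125/256]
  S2: [85/512, 1403/4096, 2013/4096]
P^4 =
  S0: [1377/8192, 5645/16384, 7985/16384]
  S1: [10975/65536, 22541/65536, 8005/16384]
  S2: [10955/65536, 2815/8192, 32061/65536]

(P^4)[S0 -> S1] = 5645/16384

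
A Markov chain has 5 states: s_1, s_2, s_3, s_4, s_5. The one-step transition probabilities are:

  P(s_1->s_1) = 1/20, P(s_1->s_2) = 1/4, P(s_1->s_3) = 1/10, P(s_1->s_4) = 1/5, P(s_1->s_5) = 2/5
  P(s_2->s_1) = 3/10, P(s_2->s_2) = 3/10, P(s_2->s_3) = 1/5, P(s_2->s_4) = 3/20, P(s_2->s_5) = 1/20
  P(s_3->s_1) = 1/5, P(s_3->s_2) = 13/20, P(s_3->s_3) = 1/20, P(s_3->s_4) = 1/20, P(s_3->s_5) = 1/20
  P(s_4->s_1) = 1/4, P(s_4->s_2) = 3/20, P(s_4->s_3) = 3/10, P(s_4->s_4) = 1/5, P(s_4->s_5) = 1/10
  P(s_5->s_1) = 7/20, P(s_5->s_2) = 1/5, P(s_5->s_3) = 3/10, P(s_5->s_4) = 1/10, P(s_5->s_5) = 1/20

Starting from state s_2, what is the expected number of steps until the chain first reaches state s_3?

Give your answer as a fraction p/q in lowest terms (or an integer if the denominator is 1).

Answer: 47020/9713

Derivation:
Let h_i = expected steps to first reach s_3 from state i.
Boundary: h_s_3 = 0.
First-step equations for the other states:
  h_s_1 = 1 + 1/20*h_s_1 + 1/4*h_s_2 + 1/10*h_s_3 + 1/5*h_s_4 + 2/5*h_s_5
  h_s_2 = 1 + 3/10*h_s_1 + 3/10*h_s_2 + 1/5*h_s_3 + 3/20*h_s_4 + 1/20*h_s_5
  h_s_4 = 1 + 1/4*h_s_1 + 3/20*h_s_2 + 3/10*h_s_3 + 1/5*h_s_4 + 1/10*h_s_5
  h_s_5 = 1 + 7/20*h_s_1 + 1/5*h_s_2 + 3/10*h_s_3 + 1/10*h_s_4 + 1/20*h_s_5

Substituting h_s_3 = 0 and rearranging gives the linear system (I - Q) h = 1:
  [19/20, -1/4, -1/5, -2/5] . (h_s_1, h_s_2, h_s_4, h_s_5) = 1
  [-3/10, 7/10, -3/20, -1/20] . (h_s_1, h_s_2, h_s_4, h_s_5) = 1
  [-1/4, -3/20, 4/5, -1/10] . (h_s_1, h_s_2, h_s_4, h_s_5) = 1
  [-7/20, -1/5, -1/10, 19/20] . (h_s_1, h_s_2, h_s_4, h_s_5) = 1

Solving yields:
  h_s_1 = 49360/9713
  h_s_2 = 47020/9713
  h_s_4 = 41720/9713
  h_s_5 = 42700/9713

Starting state is s_2, so the expected hitting time is h_s_2 = 47020/9713.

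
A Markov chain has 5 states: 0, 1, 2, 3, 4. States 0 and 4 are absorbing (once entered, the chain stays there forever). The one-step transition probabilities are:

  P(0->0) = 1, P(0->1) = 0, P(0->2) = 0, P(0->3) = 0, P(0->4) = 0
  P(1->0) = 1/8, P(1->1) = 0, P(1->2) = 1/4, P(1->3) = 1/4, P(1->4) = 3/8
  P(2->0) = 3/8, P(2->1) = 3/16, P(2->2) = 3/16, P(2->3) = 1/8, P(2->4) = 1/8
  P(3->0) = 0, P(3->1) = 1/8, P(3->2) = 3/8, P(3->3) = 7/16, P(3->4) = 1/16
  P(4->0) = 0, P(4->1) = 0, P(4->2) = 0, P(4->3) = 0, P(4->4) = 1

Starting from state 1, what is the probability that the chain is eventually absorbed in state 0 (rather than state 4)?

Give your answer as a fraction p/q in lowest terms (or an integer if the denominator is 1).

Let a_i = P(absorbed in 0 | start in state i).
Boundary conditions: a_0 = 1, a_4 = 0.
For each transient state i, a_i = sum_j P(i->j) * a_j:
  a_1 = 1/8*a_0 + 0*a_1 + 1/4*a_2 + 1/4*a_3 + 3/8*a_4
  a_2 = 3/8*a_0 + 3/16*a_1 + 3/16*a_2 + 1/8*a_3 + 1/8*a_4
  a_3 = 0*a_0 + 1/8*a_1 + 3/8*a_2 + 7/16*a_3 + 1/16*a_4

Substituting a_0 = 1 and a_4 = 0, rearrange to (I - Q) a = r where r[i] = P(i -> 0):
  [1, -1/4, -1/4] . (a_1, a_2, a_3) = 1/8
  [-3/16, 13/16, -1/8] . (a_1, a_2, a_3) = 3/8
  [-1/8, -3/8, 9/16] . (a_1, a_2, a_3) = 0

Solving yields:
  a_1 = 19/46
  a_2 = 439/690
  a_3 = 178/345

Starting state is 1, so the absorption probability is a_1 = 19/46.

Answer: 19/46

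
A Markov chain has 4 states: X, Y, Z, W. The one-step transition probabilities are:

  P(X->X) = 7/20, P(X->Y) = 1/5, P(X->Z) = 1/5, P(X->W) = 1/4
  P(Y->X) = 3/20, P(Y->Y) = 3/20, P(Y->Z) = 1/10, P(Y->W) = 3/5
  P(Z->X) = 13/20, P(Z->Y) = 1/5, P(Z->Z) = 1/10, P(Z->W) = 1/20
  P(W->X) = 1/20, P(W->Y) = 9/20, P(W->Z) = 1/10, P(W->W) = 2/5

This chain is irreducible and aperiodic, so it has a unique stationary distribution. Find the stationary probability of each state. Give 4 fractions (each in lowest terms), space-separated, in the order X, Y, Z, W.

Answer: 371/1719 967/3438 209/1719 437/1146

Derivation:
The stationary distribution satisfies pi = pi * P, i.e.:
  pi_X = 7/20*pi_X + 3/20*pi_Y + 13/20*pi_Z + 1/20*pi_W
  pi_Y = 1/5*pi_X + 3/20*pi_Y + 1/5*pi_Z + 9/20*pi_W
  pi_Z = 1/5*pi_X + 1/10*pi_Y + 1/10*pi_Z + 1/10*pi_W
  pi_W = 1/4*pi_X + 3/5*pi_Y + 1/20*pi_Z + 2/5*pi_W
with normalization: pi_X + pi_Y + pi_Z + pi_W = 1.

Using the first 3 balance equations plus normalization, the linear system A*pi = b is:
  [-13/20, 3/20, 13/20, 1/20] . pi = 0
  [1/5, -17/20, 1/5, 9/20] . pi = 0
  [1/5, 1/10, -9/10, 1/10] . pi = 0
  [1, 1, 1, 1] . pi = 1

Solving yields:
  pi_X = 371/1719
  pi_Y = 967/3438
  pi_Z = 209/1719
  pi_W = 437/1146

Verification (pi * P):
  371/1719*7/20 + 967/3438*3/20 + 209/1719*13/20 + 437/1146*1/20 = 371/1719 = pi_X  (ok)
  371/1719*1/5 + 967/3438*3/20 + 209/1719*1/5 + 437/1146*9/20 = 967/3438 = pi_Y  (ok)
  371/1719*1/5 + 967/3438*1/10 + 209/1719*1/10 + 437/1146*1/10 = 209/1719 = pi_Z  (ok)
  371/1719*1/4 + 967/3438*3/5 + 209/1719*1/20 + 437/1146*2/5 = 437/1146 = pi_W  (ok)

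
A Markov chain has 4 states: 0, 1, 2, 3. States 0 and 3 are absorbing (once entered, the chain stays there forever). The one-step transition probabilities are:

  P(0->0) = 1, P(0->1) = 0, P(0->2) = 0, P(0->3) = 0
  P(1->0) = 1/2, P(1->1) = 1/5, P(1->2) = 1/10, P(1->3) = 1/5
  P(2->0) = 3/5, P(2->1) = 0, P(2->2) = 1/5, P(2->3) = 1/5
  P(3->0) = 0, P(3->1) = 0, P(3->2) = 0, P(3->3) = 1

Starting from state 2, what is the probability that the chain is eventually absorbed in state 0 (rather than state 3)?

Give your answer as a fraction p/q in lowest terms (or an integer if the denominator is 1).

Let a_i = P(absorbed in 0 | start in state i).
Boundary conditions: a_0 = 1, a_3 = 0.
For each transient state i, a_i = sum_j P(i->j) * a_j:
  a_1 = 1/2*a_0 + 1/5*a_1 + 1/10*a_2 + 1/5*a_3
  a_2 = 3/5*a_0 + 0*a_1 + 1/5*a_2 + 1/5*a_3

Substituting a_0 = 1 and a_3 = 0, rearrange to (I - Q) a = r where r[i] = P(i -> 0):
  [4/5, -1/10] . (a_1, a_2) = 1/2
  [0, 4/5] . (a_1, a_2) = 3/5

Solving yields:
  a_1 = 23/32
  a_2 = 3/4

Starting state is 2, so the absorption probability is a_2 = 3/4.

Answer: 3/4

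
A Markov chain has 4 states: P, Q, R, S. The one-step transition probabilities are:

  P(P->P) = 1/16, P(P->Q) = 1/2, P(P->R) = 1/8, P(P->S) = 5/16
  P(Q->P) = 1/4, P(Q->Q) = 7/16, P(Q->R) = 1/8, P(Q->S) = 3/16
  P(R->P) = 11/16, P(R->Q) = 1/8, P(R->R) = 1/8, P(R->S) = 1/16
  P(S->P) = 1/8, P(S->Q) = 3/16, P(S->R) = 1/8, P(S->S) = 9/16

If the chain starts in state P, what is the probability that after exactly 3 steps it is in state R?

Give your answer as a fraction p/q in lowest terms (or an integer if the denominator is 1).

Computing P^3 by repeated multiplication:
P^1 =
  P: [1/16, 1/2, 1/8, 5/16]
  Q: [1/4, 7/16, 1/8, 3/16]
  R: [11/16, 1/8, 1/8, 1/16]
  S: [1/8, 3/16, 1/8, 9/16]
P^2 =
  P: [65/256, 83/256, 1/8, 19/64]
  Q: [15/64, 47/128, 1/8, 35/128]
  R: [43/256, 109/256, 1/8, 9/32]
  S: [27/128, 17/64, 1/8, 51/128]
P^3 =
  P: [901/4096, 1393/4096, 1/8, 645/2048]
  Q: [29/128, 353/1024, 1/8, 311/1024]
  R: [975/4096, 1387/4096, 1/8, 611/2048]
  S: [441/2048, 639/2048, 1/8, 89/256]

(P^3)[P -> R] = 1/8

Answer: 1/8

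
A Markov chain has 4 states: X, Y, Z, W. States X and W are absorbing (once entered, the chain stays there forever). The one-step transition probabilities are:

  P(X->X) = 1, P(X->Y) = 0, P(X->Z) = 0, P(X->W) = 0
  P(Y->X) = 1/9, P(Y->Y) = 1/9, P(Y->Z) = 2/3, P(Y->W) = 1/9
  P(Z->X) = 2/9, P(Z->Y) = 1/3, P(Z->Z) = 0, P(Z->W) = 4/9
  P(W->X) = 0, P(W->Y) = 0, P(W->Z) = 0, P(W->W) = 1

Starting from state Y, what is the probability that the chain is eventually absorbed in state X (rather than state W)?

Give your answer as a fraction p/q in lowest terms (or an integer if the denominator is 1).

Answer: 7/18

Derivation:
Let a_i = P(absorbed in X | start in state i).
Boundary conditions: a_X = 1, a_W = 0.
For each transient state i, a_i = sum_j P(i->j) * a_j:
  a_Y = 1/9*a_X + 1/9*a_Y + 2/3*a_Z + 1/9*a_W
  a_Z = 2/9*a_X + 1/3*a_Y + 0*a_Z + 4/9*a_W

Substituting a_X = 1 and a_W = 0, rearrange to (I - Q) a = r where r[i] = P(i -> X):
  [8/9, -2/3] . (a_Y, a_Z) = 1/9
  [-1/3, 1] . (a_Y, a_Z) = 2/9

Solving yields:
  a_Y = 7/18
  a_Z = 19/54

Starting state is Y, so the absorption probability is a_Y = 7/18.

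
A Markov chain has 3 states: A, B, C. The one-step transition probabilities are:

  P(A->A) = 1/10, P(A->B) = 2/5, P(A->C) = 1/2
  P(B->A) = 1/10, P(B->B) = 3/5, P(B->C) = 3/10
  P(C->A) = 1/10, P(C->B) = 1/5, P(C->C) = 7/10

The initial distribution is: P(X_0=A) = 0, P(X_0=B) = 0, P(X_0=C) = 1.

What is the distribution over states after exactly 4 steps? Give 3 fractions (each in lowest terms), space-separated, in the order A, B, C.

Propagating the distribution step by step (d_{t+1} = d_t * P):
d_0 = (A=0, B=0, C=1)
  d_1[A] = 0*1/10 + 0*1/10 + 1*1/10 = 1/10
  d_1[B] = 0*2/5 + 0*3/5 + 1*1/5 = 1/5
  d_1[C] = 0*1/2 + 0*3/10 + 1*7/10 = 7/10
d_1 = (A=1/10, B=1/5, C=7/10)
  d_2[A] = 1/10*1/10 + 1/5*1/10 + 7/10*1/10 = 1/10
  d_2[B] = 1/10*2/5 + 1/5*3/5 + 7/10*1/5 = 3/10
  d_2[C] = 1/10*1/2 + 1/5*3/10 + 7/10*7/10 = 3/5
d_2 = (A=1/10, B=3/10, C=3/5)
  d_3[A] = 1/10*1/10 + 3/10*1/10 + 3/5*1/10 = 1/10
  d_3[B] = 1/10*2/5 + 3/10*3/5 + 3/5*1/5 = 17/50
  d_3[C] = 1/10*1/2 + 3/10*3/10 + 3/5*7/10 = 14/25
d_3 = (A=1/10, B=17/50, C=14/25)
  d_4[A] = 1/10*1/10 + 17/50*1/10 + 14/25*1/10 = 1/10
  d_4[B] = 1/10*2/5 + 17/50*3/5 + 14/25*1/5 = 89/250
  d_4[C] = 1/10*1/2 + 17/50*3/10 + 14/25*7/10 = 68/125
d_4 = (A=1/10, B=89/250, C=68/125)

Answer: 1/10 89/250 68/125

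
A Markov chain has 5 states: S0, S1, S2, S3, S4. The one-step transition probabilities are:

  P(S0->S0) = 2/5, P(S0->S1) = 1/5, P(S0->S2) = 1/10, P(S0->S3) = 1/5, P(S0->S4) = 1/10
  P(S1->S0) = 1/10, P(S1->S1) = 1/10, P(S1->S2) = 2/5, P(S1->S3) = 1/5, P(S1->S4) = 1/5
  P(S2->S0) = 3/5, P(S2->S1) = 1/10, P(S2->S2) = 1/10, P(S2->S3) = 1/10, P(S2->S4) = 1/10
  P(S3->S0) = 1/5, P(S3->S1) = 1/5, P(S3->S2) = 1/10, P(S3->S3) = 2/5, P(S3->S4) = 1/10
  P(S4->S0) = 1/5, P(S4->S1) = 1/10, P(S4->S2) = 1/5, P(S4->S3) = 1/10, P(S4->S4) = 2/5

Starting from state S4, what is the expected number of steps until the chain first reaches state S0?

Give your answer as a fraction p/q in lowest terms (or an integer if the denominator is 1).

Answer: 345/91

Derivation:
Let h_i = expected steps to first reach S0 from state i.
Boundary: h_S0 = 0.
First-step equations for the other states:
  h_S1 = 1 + 1/10*h_S0 + 1/10*h_S1 + 2/5*h_S2 + 1/5*h_S3 + 1/5*h_S4
  h_S2 = 1 + 3/5*h_S0 + 1/10*h_S1 + 1/10*h_S2 + 1/10*h_S3 + 1/10*h_S4
  h_S3 = 1 + 1/5*h_S0 + 1/5*h_S1 + 1/10*h_S2 + 2/5*h_S3 + 1/10*h_S4
  h_S4 = 1 + 1/5*h_S0 + 1/10*h_S1 + 1/5*h_S2 + 1/10*h_S3 + 2/5*h_S4

Substituting h_S0 = 0 and rearranging gives the linear system (I - Q) h = 1:
  [9/10, -2/5, -1/5, -1/5] . (h_S1, h_S2, h_S3, h_S4) = 1
  [-1/10, 9/10, -1/10, -1/10] . (h_S1, h_S2, h_S3, h_S4) = 1
  [-1/5, -1/10, 3/5, -1/10] . (h_S1, h_S2, h_S3, h_S4) = 1
  [-1/10, -1/5, -1/10, 3/5] . (h_S1, h_S2, h_S3, h_S4) = 1

Solving yields:
  h_S1 = 560/143
  h_S2 = 345/143
  h_S3 = 4010/1001
  h_S4 = 345/91

Starting state is S4, so the expected hitting time is h_S4 = 345/91.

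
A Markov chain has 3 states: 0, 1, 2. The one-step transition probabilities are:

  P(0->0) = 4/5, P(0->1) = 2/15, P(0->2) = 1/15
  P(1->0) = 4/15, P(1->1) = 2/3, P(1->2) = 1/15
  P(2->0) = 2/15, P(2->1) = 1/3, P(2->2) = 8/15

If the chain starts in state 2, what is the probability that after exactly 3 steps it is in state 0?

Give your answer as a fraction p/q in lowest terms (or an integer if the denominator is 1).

Answer: 1238/3375

Derivation:
Computing P^3 by repeated multiplication:
P^1 =
  0: [4/5, 2/15, 1/15]
  1: [4/15, 2/3, 1/15]
  2: [2/15, 1/3, 8/15]
P^2 =
  0: [154/225, 49/225, 22/225]
  1: [2/5, 113/225, 22/225]
  2: [4/15, 94/225, 71/225]
P^3 =
  0: [232/375, 908/3375, 379/3375]
  1: [1576/3375, 284/675, 379/3375]
  2: [1238/3375, 283/675, 722/3375]

(P^3)[2 -> 0] = 1238/3375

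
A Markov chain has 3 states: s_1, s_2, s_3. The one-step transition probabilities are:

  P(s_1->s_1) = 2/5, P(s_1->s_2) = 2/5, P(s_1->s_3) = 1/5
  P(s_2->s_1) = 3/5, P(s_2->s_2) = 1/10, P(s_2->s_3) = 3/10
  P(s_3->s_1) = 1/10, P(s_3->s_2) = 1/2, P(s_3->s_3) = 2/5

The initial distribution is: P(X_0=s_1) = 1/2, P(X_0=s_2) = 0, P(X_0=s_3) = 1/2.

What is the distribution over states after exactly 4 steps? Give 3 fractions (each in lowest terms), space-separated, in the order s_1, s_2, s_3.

Propagating the distribution step by step (d_{t+1} = d_t * P):
d_0 = (s_1=1/2, s_2=0, s_3=1/2)
  d_1[s_1] = 1/2*2/5 + 0*3/5 + 1/2*1/10 = 1/4
  d_1[s_2] = 1/2*2/5 + 0*1/10 + 1/2*1/2 = 9/20
  d_1[s_3] = 1/2*1/5 + 0*3/10 + 1/2*2/5 = 3/10
d_1 = (s_1=1/4, s_2=9/20, s_3=3/10)
  d_2[s_1] = 1/4*2/5 + 9/20*3/5 + 3/10*1/10 = 2/5
  d_2[s_2] = 1/4*2/5 + 9/20*1/10 + 3/10*1/2 = 59/200
  d_2[s_3] = 1/4*1/5 + 9/20*3/10 + 3/10*2/5 = 61/200
d_2 = (s_1=2/5, s_2=59/200, s_3=61/200)
  d_3[s_1] = 2/5*2/5 + 59/200*3/5 + 61/200*1/10 = 147/400
  d_3[s_2] = 2/5*2/5 + 59/200*1/10 + 61/200*1/2 = 171/500
  d_3[s_3] = 2/5*1/5 + 59/200*3/10 + 61/200*2/5 = 581/2000
d_3 = (s_1=147/400, s_2=171/500, s_3=581/2000)
  d_4[s_1] = 147/400*2/5 + 171/500*3/5 + 581/2000*1/10 = 61/160
  d_4[s_2] = 147/400*2/5 + 171/500*1/10 + 581/2000*1/2 = 6529/20000
  d_4[s_3] = 147/400*1/5 + 171/500*3/10 + 581/2000*2/5 = 2923/10000
d_4 = (s_1=61/160, s_2=6529/20000, s_3=2923/10000)

Answer: 61/160 6529/20000 2923/10000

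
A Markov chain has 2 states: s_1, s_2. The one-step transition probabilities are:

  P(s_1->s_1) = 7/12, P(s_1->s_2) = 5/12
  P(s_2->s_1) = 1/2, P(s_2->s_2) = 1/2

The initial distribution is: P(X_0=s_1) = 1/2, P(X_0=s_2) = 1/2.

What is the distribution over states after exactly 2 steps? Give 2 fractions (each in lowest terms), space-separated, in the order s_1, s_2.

Propagating the distribution step by step (d_{t+1} = d_t * P):
d_0 = (s_1=1/2, s_2=1/2)
  d_1[s_1] = 1/2*7/12 + 1/2*1/2 = 13/24
  d_1[s_2] = 1/2*5/12 + 1/2*1/2 = 11/24
d_1 = (s_1=13/24, s_2=11/24)
  d_2[s_1] = 13/24*7/12 + 11/24*1/2 = 157/288
  d_2[s_2] = 13/24*5/12 + 11/24*1/2 = 131/288
d_2 = (s_1=157/288, s_2=131/288)

Answer: 157/288 131/288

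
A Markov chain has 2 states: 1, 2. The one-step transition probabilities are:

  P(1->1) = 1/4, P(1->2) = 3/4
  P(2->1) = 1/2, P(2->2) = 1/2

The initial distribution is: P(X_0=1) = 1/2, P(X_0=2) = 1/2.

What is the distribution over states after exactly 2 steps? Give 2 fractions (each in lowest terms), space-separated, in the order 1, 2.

Answer: 13/32 19/32

Derivation:
Propagating the distribution step by step (d_{t+1} = d_t * P):
d_0 = (1=1/2, 2=1/2)
  d_1[1] = 1/2*1/4 + 1/2*1/2 = 3/8
  d_1[2] = 1/2*3/4 + 1/2*1/2 = 5/8
d_1 = (1=3/8, 2=5/8)
  d_2[1] = 3/8*1/4 + 5/8*1/2 = 13/32
  d_2[2] = 3/8*3/4 + 5/8*1/2 = 19/32
d_2 = (1=13/32, 2=19/32)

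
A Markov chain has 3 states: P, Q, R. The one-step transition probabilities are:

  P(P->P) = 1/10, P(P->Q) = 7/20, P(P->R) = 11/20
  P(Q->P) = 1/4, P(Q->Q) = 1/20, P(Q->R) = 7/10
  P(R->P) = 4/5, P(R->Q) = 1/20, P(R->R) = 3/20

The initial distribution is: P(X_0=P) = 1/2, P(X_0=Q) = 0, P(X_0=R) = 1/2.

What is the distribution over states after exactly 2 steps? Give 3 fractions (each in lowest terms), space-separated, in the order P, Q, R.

Propagating the distribution step by step (d_{t+1} = d_t * P):
d_0 = (P=1/2, Q=0, R=1/2)
  d_1[P] = 1/2*1/10 + 0*1/4 + 1/2*4/5 = 9/20
  d_1[Q] = 1/2*7/20 + 0*1/20 + 1/2*1/20 = 1/5
  d_1[R] = 1/2*11/20 + 0*7/10 + 1/2*3/20 = 7/20
d_1 = (P=9/20, Q=1/5, R=7/20)
  d_2[P] = 9/20*1/10 + 1/5*1/4 + 7/20*4/5 = 3/8
  d_2[Q] = 9/20*7/20 + 1/5*1/20 + 7/20*1/20 = 37/200
  d_2[R] = 9/20*11/20 + 1/5*7/10 + 7/20*3/20 = 11/25
d_2 = (P=3/8, Q=37/200, R=11/25)

Answer: 3/8 37/200 11/25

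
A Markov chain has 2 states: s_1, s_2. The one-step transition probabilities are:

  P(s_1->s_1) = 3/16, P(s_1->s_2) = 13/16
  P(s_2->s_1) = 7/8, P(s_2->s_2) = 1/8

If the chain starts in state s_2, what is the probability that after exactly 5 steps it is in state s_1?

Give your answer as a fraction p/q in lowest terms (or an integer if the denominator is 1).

Computing P^5 by repeated multiplication:
P^1 =
  s_1: [3/16, 13/16]
  s_2: [7/8, 1/8]
P^2 =
  s_1: [191/256, 65/256]
  s_2: [35/128, 93/128]
P^3 =
  s_1: [1483/4096, 2613/4096]
  s_2: [1407/2048, 641/2048]
P^4 =
  s_1: [41031/65536, 24505/65536]
  s_2: [13195/32768, 19573/32768]
P^5 =
  s_1: [466163/1048576, 582413/1048576]
  s_2: [313607/524288, 210681/524288]

(P^5)[s_2 -> s_1] = 313607/524288

Answer: 313607/524288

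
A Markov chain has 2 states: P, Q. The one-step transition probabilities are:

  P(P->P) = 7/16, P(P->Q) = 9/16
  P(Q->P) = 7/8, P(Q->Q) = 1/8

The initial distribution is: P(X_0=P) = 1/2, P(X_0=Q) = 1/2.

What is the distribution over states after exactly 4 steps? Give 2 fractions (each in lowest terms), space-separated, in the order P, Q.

Propagating the distribution step by step (d_{t+1} = d_t * P):
d_0 = (P=1/2, Q=1/2)
  d_1[P] = 1/2*7/16 + 1/2*7/8 = 21/32
  d_1[Q] = 1/2*9/16 + 1/2*1/8 = 11/32
d_1 = (P=21/32, Q=11/32)
  d_2[P] = 21/32*7/16 + 11/32*7/8 = 301/512
  d_2[Q] = 21/32*9/16 + 11/32*1/8 = 211/512
d_2 = (P=301/512, Q=211/512)
  d_3[P] = 301/512*7/16 + 211/512*7/8 = 5061/8192
  d_3[Q] = 301/512*9/16 + 211/512*1/8 = 3131/8192
d_3 = (P=5061/8192, Q=3131/8192)
  d_4[P] = 5061/8192*7/16 + 3131/8192*7/8 = 79261/131072
  d_4[Q] = 5061/8192*9/16 + 3131/8192*1/8 = 51811/131072
d_4 = (P=79261/131072, Q=51811/131072)

Answer: 79261/131072 51811/131072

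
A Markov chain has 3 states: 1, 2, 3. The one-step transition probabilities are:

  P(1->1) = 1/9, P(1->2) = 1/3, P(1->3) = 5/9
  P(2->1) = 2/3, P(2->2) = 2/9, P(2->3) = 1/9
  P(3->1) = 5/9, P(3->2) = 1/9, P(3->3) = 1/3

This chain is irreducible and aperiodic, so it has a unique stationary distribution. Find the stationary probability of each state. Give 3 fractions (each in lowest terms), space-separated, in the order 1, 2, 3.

Answer: 41/102 23/102 19/51

Derivation:
The stationary distribution satisfies pi = pi * P, i.e.:
  pi_1 = 1/9*pi_1 + 2/3*pi_2 + 5/9*pi_3
  pi_2 = 1/3*pi_1 + 2/9*pi_2 + 1/9*pi_3
  pi_3 = 5/9*pi_1 + 1/9*pi_2 + 1/3*pi_3
with normalization: pi_1 + pi_2 + pi_3 = 1.

Using the first 2 balance equations plus normalization, the linear system A*pi = b is:
  [-8/9, 2/3, 5/9] . pi = 0
  [1/3, -7/9, 1/9] . pi = 0
  [1, 1, 1] . pi = 1

Solving yields:
  pi_1 = 41/102
  pi_2 = 23/102
  pi_3 = 19/51

Verification (pi * P):
  41/102*1/9 + 23/102*2/3 + 19/51*5/9 = 41/102 = pi_1  (ok)
  41/102*1/3 + 23/102*2/9 + 19/51*1/9 = 23/102 = pi_2  (ok)
  41/102*5/9 + 23/102*1/9 + 19/51*1/3 = 19/51 = pi_3  (ok)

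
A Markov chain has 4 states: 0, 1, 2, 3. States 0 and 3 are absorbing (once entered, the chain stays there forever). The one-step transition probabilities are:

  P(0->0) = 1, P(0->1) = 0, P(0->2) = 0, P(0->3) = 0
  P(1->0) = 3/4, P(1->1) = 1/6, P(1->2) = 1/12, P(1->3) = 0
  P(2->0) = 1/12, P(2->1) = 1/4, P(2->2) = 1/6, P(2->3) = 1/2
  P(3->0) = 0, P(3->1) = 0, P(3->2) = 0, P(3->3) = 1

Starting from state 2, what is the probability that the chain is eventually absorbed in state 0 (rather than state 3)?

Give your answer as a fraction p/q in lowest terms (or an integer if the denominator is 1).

Let a_i = P(absorbed in 0 | start in state i).
Boundary conditions: a_0 = 1, a_3 = 0.
For each transient state i, a_i = sum_j P(i->j) * a_j:
  a_1 = 3/4*a_0 + 1/6*a_1 + 1/12*a_2 + 0*a_3
  a_2 = 1/12*a_0 + 1/4*a_1 + 1/6*a_2 + 1/2*a_3

Substituting a_0 = 1 and a_3 = 0, rearrange to (I - Q) a = r where r[i] = P(i -> 0):
  [5/6, -1/12] . (a_1, a_2) = 3/4
  [-1/4, 5/6] . (a_1, a_2) = 1/12

Solving yields:
  a_1 = 91/97
  a_2 = 37/97

Starting state is 2, so the absorption probability is a_2 = 37/97.

Answer: 37/97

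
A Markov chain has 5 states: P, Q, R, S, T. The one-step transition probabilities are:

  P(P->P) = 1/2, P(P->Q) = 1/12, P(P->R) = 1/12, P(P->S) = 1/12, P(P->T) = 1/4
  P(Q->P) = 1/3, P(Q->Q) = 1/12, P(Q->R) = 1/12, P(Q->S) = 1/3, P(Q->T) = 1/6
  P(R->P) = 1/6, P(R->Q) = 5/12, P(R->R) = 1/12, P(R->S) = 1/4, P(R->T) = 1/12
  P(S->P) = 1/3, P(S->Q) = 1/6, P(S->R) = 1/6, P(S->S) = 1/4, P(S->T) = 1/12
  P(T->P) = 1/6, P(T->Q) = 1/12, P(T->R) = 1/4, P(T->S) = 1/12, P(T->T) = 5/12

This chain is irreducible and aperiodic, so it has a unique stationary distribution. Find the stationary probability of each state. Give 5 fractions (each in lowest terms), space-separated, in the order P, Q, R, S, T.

The stationary distribution satisfies pi = pi * P, i.e.:
  pi_P = 1/2*pi_P + 1/3*pi_Q + 1/6*pi_R + 1/3*pi_S + 1/6*pi_T
  pi_Q = 1/12*pi_P + 1/12*pi_Q + 5/12*pi_R + 1/6*pi_S + 1/12*pi_T
  pi_R = 1/12*pi_P + 1/12*pi_Q + 1/12*pi_R + 1/6*pi_S + 1/4*pi_T
  pi_S = 1/12*pi_P + 1/3*pi_Q + 1/4*pi_R + 1/4*pi_S + 1/12*pi_T
  pi_T = 1/4*pi_P + 1/6*pi_Q + 1/12*pi_R + 1/12*pi_S + 5/12*pi_T
with normalization: pi_P + pi_Q + pi_R + pi_S + pi_T = 1.

Using the first 4 balance equations plus normalization, the linear system A*pi = b is:
  [-1/2, 1/3, 1/6, 1/3, 1/6] . pi = 0
  [1/12, -11/12, 5/12, 1/6, 1/12] . pi = 0
  [1/12, 1/12, -11/12, 1/6, 1/4] . pi = 0
  [1/12, 1/3, 1/4, -3/4, 1/12] . pi = 0
  [1, 1, 1, 1, 1] . pi = 1

Solving yields:
  pi_P = 393/1198
  pi_Q = 256/1797
  pi_R = 485/3594
  pi_S = 305/1797
  pi_T = 404/1797

Verification (pi * P):
  393/1198*1/2 + 256/1797*1/3 + 485/3594*1/6 + 305/1797*1/3 + 404/1797*1/6 = 393/1198 = pi_P  (ok)
  393/1198*1/12 + 256/1797*1/12 + 485/3594*5/12 + 305/1797*1/6 + 404/1797*1/12 = 256/1797 = pi_Q  (ok)
  393/1198*1/12 + 256/1797*1/12 + 485/3594*1/12 + 305/1797*1/6 + 404/1797*1/4 = 485/3594 = pi_R  (ok)
  393/1198*1/12 + 256/1797*1/3 + 485/3594*1/4 + 305/1797*1/4 + 404/1797*1/12 = 305/1797 = pi_S  (ok)
  393/1198*1/4 + 256/1797*1/6 + 485/3594*1/12 + 305/1797*1/12 + 404/1797*5/12 = 404/1797 = pi_T  (ok)

Answer: 393/1198 256/1797 485/3594 305/1797 404/1797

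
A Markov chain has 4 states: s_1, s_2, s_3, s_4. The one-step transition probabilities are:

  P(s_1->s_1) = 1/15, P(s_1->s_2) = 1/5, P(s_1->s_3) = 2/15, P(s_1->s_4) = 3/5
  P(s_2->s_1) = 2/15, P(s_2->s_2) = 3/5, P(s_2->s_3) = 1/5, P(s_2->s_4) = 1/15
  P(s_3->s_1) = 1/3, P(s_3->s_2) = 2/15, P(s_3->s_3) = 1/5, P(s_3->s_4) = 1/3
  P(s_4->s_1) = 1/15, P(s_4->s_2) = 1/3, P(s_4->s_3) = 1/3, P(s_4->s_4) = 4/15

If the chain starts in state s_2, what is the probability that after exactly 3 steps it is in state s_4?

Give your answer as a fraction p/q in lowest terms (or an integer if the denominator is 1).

Computing P^3 by repeated multiplication:
P^1 =
  s_1: [1/15, 1/5, 2/15, 3/5]
  s_2: [2/15, 3/5, 1/5, 1/15]
  s_3: [1/3, 2/15, 1/5, 1/3]
  s_4: [1/15, 1/3, 1/3, 4/15]
P^2 =
  s_1: [26/225, 79/225, 62/225, 58/225]
  s_2: [4/25, 98/225, 1/5, 46/225]
  s_3: [29/225, 64/225, 2/9, 82/225]
  s_4: [8/45, 26/75, 52/225, 11/45]
P^3 =
  s_1: [184/1125, 401/1125, 17/75, 19/75]
  s_2: [503/3375, 262/675, 731/3375, 277/1125]
  s_3: [163/1125, 391/1125, 6/25, 301/1125]
  s_4: [511/3375, 1201/3375, 149/675, 34/125]

(P^3)[s_2 -> s_4] = 277/1125

Answer: 277/1125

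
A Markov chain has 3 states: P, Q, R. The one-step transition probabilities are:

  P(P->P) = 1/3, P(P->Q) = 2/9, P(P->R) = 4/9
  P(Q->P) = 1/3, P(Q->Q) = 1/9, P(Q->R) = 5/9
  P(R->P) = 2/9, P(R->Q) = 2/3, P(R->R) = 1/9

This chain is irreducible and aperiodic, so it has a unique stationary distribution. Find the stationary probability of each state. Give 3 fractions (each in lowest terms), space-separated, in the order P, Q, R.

Answer: 17/58 10/29 21/58

Derivation:
The stationary distribution satisfies pi = pi * P, i.e.:
  pi_P = 1/3*pi_P + 1/3*pi_Q + 2/9*pi_R
  pi_Q = 2/9*pi_P + 1/9*pi_Q + 2/3*pi_R
  pi_R = 4/9*pi_P + 5/9*pi_Q + 1/9*pi_R
with normalization: pi_P + pi_Q + pi_R = 1.

Using the first 2 balance equations plus normalization, the linear system A*pi = b is:
  [-2/3, 1/3, 2/9] . pi = 0
  [2/9, -8/9, 2/3] . pi = 0
  [1, 1, 1] . pi = 1

Solving yields:
  pi_P = 17/58
  pi_Q = 10/29
  pi_R = 21/58

Verification (pi * P):
  17/58*1/3 + 10/29*1/3 + 21/58*2/9 = 17/58 = pi_P  (ok)
  17/58*2/9 + 10/29*1/9 + 21/58*2/3 = 10/29 = pi_Q  (ok)
  17/58*4/9 + 10/29*5/9 + 21/58*1/9 = 21/58 = pi_R  (ok)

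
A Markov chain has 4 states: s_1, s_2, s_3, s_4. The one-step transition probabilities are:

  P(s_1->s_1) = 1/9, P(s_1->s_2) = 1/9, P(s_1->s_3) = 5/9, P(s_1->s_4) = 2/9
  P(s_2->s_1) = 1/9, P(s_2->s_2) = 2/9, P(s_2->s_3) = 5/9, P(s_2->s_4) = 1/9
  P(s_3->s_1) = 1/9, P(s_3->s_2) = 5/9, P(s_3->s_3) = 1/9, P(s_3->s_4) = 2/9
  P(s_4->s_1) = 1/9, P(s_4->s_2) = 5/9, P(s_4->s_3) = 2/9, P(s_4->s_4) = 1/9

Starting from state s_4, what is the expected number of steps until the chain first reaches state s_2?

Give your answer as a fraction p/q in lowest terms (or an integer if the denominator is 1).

Answer: 81/41

Derivation:
Let h_i = expected steps to first reach s_2 from state i.
Boundary: h_s_2 = 0.
First-step equations for the other states:
  h_s_1 = 1 + 1/9*h_s_1 + 1/9*h_s_2 + 5/9*h_s_3 + 2/9*h_s_4
  h_s_3 = 1 + 1/9*h_s_1 + 5/9*h_s_2 + 1/9*h_s_3 + 2/9*h_s_4
  h_s_4 = 1 + 1/9*h_s_1 + 5/9*h_s_2 + 2/9*h_s_3 + 1/9*h_s_4

Substituting h_s_2 = 0 and rearranging gives the linear system (I - Q) h = 1:
  [8/9, -5/9, -2/9] . (h_s_1, h_s_3, h_s_4) = 1
  [-1/9, 8/9, -2/9] . (h_s_1, h_s_3, h_s_4) = 1
  [-1/9, -2/9, 8/9] . (h_s_1, h_s_3, h_s_4) = 1

Solving yields:
  h_s_1 = 117/41
  h_s_3 = 81/41
  h_s_4 = 81/41

Starting state is s_4, so the expected hitting time is h_s_4 = 81/41.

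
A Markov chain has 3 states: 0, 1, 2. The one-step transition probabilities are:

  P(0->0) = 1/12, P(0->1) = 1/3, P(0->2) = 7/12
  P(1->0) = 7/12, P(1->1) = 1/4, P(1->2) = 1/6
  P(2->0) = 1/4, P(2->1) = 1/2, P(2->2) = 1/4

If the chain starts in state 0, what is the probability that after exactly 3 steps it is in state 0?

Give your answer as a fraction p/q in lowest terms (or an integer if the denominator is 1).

Answer: 47/144

Derivation:
Computing P^3 by repeated multiplication:
P^1 =
  0: [1/12, 1/3, 7/12]
  1: [7/12, 1/4, 1/6]
  2: [1/4, 1/2, 1/4]
P^2 =
  0: [25/72, 29/72, 1/4]
  1: [17/72, 49/144, 61/144]
  2: [3/8, 1/3, 7/24]
P^3 =
  0: [47/144, 295/864, 287/864]
  1: [35/108, 649/1728, 173/576]
  2: [43/144, 17/48, 25/72]

(P^3)[0 -> 0] = 47/144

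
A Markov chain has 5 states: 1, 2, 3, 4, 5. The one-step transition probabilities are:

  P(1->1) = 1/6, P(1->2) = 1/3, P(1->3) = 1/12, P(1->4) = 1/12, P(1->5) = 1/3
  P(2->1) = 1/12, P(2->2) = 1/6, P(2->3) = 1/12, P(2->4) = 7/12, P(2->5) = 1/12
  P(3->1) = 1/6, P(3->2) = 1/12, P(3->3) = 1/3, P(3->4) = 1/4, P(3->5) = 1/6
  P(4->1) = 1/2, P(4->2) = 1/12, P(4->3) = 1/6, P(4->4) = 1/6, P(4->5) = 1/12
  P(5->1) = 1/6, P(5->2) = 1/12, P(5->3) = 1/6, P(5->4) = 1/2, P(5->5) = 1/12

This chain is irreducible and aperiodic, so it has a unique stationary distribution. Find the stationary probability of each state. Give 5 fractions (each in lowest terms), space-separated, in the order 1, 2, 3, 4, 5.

The stationary distribution satisfies pi = pi * P, i.e.:
  pi_1 = 1/6*pi_1 + 1/12*pi_2 + 1/6*pi_3 + 1/2*pi_4 + 1/6*pi_5
  pi_2 = 1/3*pi_1 + 1/6*pi_2 + 1/12*pi_3 + 1/12*pi_4 + 1/12*pi_5
  pi_3 = 1/12*pi_1 + 1/12*pi_2 + 1/3*pi_3 + 1/6*pi_4 + 1/6*pi_5
  pi_4 = 1/12*pi_1 + 7/12*pi_2 + 1/4*pi_3 + 1/6*pi_4 + 1/2*pi_5
  pi_5 = 1/3*pi_1 + 1/12*pi_2 + 1/6*pi_3 + 1/12*pi_4 + 1/12*pi_5
with normalization: pi_1 + pi_2 + pi_3 + pi_4 + pi_5 = 1.

Using the first 4 balance equations plus normalization, the linear system A*pi = b is:
  [-5/6, 1/12, 1/6, 1/2, 1/6] . pi = 0
  [1/3, -5/6, 1/12, 1/12, 1/12] . pi = 0
  [1/12, 1/12, -2/3, 1/6, 1/6] . pi = 0
  [1/12, 7/12, 1/4, -5/6, 1/2] . pi = 0
  [1, 1, 1, 1, 1] . pi = 1

Solving yields:
  pi_1 = 1447/5878
  pi_2 = 929/5878
  pi_3 = 469/2939
  pi_4 = 6537/23512
  pi_5 = 3719/23512

Verification (pi * P):
  1447/5878*1/6 + 929/5878*1/12 + 469/2939*1/6 + 6537/23512*1/2 + 3719/23512*1/6 = 1447/5878 = pi_1  (ok)
  1447/5878*1/3 + 929/5878*1/6 + 469/2939*1/12 + 6537/23512*1/12 + 3719/23512*1/12 = 929/5878 = pi_2  (ok)
  1447/5878*1/12 + 929/5878*1/12 + 469/2939*1/3 + 6537/23512*1/6 + 3719/23512*1/6 = 469/2939 = pi_3  (ok)
  1447/5878*1/12 + 929/5878*7/12 + 469/2939*1/4 + 6537/23512*1/6 + 3719/23512*1/2 = 6537/23512 = pi_4  (ok)
  1447/5878*1/3 + 929/5878*1/12 + 469/2939*1/6 + 6537/23512*1/12 + 3719/23512*1/12 = 3719/23512 = pi_5  (ok)

Answer: 1447/5878 929/5878 469/2939 6537/23512 3719/23512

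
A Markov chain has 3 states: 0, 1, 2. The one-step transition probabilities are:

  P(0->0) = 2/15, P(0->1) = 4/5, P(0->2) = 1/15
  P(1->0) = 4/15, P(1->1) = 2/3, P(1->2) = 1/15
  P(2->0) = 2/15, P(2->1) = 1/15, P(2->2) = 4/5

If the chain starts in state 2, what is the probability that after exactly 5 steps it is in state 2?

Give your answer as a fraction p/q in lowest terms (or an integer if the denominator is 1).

Computing P^5 by repeated multiplication:
P^1 =
  0: [2/15, 4/5, 1/15]
  1: [4/15, 2/3, 1/15]
  2: [2/15, 1/15, 4/5]
P^2 =
  0: [6/25, 29/45, 26/225]
  1: [2/9, 149/225, 26/225]
  2: [32/225, 46/225, 49/75]
P^3 =
  0: [148/675, 236/375, 511/3375]
  1: [748/3375, 2116/3375, 511/3375]
  2: [542/3375, 991/3375, 614/1125]
P^4 =
  0: [1222/5625, 30631/50625, 8996/50625]
  1: [10982/50625, 30647/50625, 8996/50625]
  2: [8732/50625, 18256/50625, 7879/16875]
P^5 =
  0: [162512/759375, 5522/9375, 149581/759375]
  1: [162544/759375, 3578/6075, 149581/759375]
  2: [137762/759375, 310981/759375, 103544/253125]

(P^5)[2 -> 2] = 103544/253125

Answer: 103544/253125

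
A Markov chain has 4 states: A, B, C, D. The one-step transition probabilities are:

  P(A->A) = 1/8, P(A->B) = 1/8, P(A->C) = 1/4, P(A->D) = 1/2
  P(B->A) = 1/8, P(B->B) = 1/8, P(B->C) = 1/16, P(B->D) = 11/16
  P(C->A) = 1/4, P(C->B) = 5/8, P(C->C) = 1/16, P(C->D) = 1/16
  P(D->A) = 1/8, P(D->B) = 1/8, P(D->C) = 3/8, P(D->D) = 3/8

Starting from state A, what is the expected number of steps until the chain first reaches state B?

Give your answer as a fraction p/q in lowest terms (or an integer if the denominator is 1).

Let h_i = expected steps to first reach B from state i.
Boundary: h_B = 0.
First-step equations for the other states:
  h_A = 1 + 1/8*h_A + 1/8*h_B + 1/4*h_C + 1/2*h_D
  h_C = 1 + 1/4*h_A + 5/8*h_B + 1/16*h_C + 1/16*h_D
  h_D = 1 + 1/8*h_A + 1/8*h_B + 3/8*h_C + 3/8*h_D

Substituting h_B = 0 and rearranging gives the linear system (I - Q) h = 1:
  [7/8, -1/4, -1/2] . (h_A, h_C, h_D) = 1
  [-1/4, 15/16, -1/16] . (h_A, h_C, h_D) = 1
  [-1/8, -3/8, 5/8] . (h_A, h_C, h_D) = 1

Solving yields:
  h_A = 712/177
  h_C = 424/177
  h_D = 680/177

Starting state is A, so the expected hitting time is h_A = 712/177.

Answer: 712/177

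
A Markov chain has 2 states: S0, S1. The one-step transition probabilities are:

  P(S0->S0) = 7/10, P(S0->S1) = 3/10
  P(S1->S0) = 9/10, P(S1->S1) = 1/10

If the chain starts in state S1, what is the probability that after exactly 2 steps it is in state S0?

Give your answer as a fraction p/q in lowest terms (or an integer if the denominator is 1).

Computing P^2 by repeated multiplication:
P^1 =
  S0: [7/10, 3/10]
  S1: [9/10, 1/10]
P^2 =
  S0: [19/25, 6/25]
  S1: [18/25, 7/25]

(P^2)[S1 -> S0] = 18/25

Answer: 18/25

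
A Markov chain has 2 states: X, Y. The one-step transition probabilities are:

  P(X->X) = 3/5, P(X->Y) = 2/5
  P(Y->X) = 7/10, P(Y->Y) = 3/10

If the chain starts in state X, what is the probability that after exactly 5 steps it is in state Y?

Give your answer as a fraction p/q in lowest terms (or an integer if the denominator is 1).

Answer: 9091/25000

Derivation:
Computing P^5 by repeated multiplication:
P^1 =
  X: [3/5, 2/5]
  Y: [7/10, 3/10]
P^2 =
  X: [16/25, 9/25]
  Y: [63/100, 37/100]
P^3 =
  X: [159/250, 91/250]
  Y: [637/1000, 363/1000]
P^4 =
  X: [1591/2500, 909/2500]
  Y: [6363/10000, 3637/10000]
P^5 =
  X: [15909/25000, 9091/25000]
  Y: [63637/100000, 36363/100000]

(P^5)[X -> Y] = 9091/25000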